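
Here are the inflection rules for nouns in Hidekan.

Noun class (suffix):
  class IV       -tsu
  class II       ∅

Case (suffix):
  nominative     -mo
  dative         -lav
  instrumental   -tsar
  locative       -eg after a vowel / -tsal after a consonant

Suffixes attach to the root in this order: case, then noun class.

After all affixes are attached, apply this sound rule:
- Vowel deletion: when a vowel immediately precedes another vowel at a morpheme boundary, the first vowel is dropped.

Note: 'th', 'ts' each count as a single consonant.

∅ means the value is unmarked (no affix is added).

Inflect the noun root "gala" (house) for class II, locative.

galeg

Attach case locative -eg (after vowel 'a') → galaeg.
noun class = class II: zero marking, form stays galaeg.
Apply vowel deletion: galaeg → galeg.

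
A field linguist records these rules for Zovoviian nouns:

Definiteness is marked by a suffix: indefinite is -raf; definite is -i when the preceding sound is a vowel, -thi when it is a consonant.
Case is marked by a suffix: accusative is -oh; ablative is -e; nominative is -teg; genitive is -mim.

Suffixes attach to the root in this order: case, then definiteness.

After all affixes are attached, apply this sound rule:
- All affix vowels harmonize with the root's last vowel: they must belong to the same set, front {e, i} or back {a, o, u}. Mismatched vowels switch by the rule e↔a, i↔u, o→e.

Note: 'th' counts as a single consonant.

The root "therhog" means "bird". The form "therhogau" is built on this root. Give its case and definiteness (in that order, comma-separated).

Segment: therhog-e-i.
case: -e → ablative.
definiteness: -i/thi → definite.

ablative, definite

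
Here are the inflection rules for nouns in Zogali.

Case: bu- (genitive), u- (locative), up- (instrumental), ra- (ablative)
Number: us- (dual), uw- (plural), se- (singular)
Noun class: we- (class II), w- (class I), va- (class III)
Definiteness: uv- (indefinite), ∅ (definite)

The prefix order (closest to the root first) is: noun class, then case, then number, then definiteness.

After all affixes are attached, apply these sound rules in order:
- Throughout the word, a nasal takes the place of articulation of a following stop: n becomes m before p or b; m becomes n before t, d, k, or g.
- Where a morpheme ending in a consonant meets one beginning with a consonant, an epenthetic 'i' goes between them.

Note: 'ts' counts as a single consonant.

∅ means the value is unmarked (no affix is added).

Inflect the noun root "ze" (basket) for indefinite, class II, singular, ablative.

uviseraweze

Attach noun class class II we- → weze.
Attach case ablative ra- → raweze.
Attach number singular se- → seraweze.
Attach definiteness indefinite uv- → uvseraweze.
Nasal assimilation: no change.
Apply epenthesis: uvseraweze → uviseraweze.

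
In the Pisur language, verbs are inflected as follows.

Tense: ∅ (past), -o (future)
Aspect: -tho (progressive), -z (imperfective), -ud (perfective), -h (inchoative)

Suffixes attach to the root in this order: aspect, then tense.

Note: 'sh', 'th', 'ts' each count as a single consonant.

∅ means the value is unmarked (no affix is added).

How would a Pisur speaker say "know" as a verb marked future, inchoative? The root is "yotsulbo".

Attach aspect inchoative -h → yotsulboh.
Attach tense future -o → yotsulboho.

yotsulboho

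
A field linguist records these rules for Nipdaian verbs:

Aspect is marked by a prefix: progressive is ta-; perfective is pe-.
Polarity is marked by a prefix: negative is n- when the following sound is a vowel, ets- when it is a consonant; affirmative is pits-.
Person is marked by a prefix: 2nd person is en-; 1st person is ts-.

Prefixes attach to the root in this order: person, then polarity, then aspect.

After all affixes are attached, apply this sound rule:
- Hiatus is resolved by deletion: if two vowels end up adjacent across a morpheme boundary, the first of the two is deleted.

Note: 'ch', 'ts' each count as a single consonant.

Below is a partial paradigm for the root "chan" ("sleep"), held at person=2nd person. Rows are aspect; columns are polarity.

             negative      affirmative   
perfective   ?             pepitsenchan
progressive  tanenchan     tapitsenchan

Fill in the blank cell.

penenchan

Attach person 2nd person en- → enchan.
Attach polarity negative n- (before vowel 'e') → nenchan.
Attach aspect perfective pe- → penenchan.
Vowel deletion: no change.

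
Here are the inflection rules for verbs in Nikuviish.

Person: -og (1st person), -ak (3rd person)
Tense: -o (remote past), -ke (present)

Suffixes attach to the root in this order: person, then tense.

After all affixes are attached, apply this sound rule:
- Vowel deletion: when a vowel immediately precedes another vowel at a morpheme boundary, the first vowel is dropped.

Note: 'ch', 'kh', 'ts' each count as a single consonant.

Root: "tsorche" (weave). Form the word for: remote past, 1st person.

tsorchogo

Attach person 1st person -og → tsorcheog.
Attach tense remote past -o → tsorcheogo.
Apply vowel deletion: tsorcheogo → tsorchogo.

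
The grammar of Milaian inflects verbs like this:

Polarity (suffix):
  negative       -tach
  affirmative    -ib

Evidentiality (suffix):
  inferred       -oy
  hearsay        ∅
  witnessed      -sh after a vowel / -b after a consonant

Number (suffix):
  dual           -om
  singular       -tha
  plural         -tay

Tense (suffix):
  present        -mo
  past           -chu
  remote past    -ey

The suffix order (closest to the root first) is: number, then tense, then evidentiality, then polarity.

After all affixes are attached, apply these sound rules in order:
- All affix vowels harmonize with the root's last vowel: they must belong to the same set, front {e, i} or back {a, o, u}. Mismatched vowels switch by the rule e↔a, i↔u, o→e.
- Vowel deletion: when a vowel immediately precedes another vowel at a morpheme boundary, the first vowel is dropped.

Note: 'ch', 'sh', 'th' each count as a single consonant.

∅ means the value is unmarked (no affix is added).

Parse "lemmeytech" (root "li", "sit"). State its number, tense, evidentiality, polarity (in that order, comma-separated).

Segment: li-om-mo-oy-tach.
number: -om → dual.
tense: -mo → present.
evidentiality: -oy → inferred.
polarity: -tach → negative.

dual, present, inferred, negative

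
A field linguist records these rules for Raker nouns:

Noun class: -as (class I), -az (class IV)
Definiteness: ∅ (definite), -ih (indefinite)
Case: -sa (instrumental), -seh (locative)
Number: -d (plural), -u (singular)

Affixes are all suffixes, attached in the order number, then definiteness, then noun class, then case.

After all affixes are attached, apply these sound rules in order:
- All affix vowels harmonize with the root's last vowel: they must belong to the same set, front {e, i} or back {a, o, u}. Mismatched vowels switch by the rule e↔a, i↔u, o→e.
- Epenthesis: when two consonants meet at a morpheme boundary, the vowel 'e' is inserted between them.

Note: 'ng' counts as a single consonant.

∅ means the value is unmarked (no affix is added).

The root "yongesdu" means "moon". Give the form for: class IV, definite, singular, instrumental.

yongesduuazesa

Attach number singular -u → yongesduu.
definiteness = definite: zero marking, form stays yongesduu.
Attach noun class class IV -az → yongesduuaz.
Attach case instrumental -sa → yongesduuazsa.
Vowel harmony: no change.
Apply epenthesis: yongesduuazsa → yongesduuazesa.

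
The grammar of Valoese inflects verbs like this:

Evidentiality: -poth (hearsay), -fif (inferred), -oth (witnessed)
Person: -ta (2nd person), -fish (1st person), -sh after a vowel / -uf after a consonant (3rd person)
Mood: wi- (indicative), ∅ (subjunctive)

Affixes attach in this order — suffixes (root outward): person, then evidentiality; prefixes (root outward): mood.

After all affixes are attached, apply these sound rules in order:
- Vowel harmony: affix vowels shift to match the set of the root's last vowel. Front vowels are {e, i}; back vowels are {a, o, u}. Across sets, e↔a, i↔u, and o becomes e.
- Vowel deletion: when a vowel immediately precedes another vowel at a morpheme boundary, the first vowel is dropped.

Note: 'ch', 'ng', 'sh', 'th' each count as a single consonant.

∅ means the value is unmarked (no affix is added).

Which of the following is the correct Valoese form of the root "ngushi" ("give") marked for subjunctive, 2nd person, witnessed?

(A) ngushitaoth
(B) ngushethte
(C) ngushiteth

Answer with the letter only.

Attach person 2nd person -ta → ngushita.
mood = subjunctive: zero marking, form stays ngushita.
Attach evidentiality witnessed -oth → ngushitaoth.
Apply vowel harmony: ngushitaoth → ngushiteeth.
Apply vowel deletion: ngushiteeth → ngushiteth.
So the correct form is ngushiteth, option (C).
(A) ngushitaoth is wrong: it fails to apply the sound rule(s).
(B) ngushethte is wrong: it has the affixes in the wrong order.

C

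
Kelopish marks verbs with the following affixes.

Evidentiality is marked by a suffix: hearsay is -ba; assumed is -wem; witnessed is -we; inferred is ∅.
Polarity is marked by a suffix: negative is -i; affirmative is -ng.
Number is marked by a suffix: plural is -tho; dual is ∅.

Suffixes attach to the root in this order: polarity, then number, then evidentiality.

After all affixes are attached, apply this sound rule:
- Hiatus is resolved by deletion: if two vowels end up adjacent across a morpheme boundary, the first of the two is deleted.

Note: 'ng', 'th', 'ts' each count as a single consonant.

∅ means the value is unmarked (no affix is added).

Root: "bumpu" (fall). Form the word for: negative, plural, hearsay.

bumpithoba

Attach polarity negative -i → bumpui.
Attach number plural -tho → bumpuitho.
Attach evidentiality hearsay -ba → bumpuithoba.
Apply vowel deletion: bumpuithoba → bumpithoba.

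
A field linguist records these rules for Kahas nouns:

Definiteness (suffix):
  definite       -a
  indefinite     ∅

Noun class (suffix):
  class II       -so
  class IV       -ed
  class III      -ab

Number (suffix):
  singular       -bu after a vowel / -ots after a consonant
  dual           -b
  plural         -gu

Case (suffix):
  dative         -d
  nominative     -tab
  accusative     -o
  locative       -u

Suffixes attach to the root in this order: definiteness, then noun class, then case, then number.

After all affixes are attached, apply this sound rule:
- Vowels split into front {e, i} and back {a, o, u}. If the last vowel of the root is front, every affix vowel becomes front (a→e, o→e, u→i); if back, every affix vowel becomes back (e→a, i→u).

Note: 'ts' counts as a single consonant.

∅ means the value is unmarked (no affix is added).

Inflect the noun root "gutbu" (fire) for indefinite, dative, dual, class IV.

gutbuaddb

definiteness = indefinite: zero marking, form stays gutbu.
Attach noun class class IV -ed → gutbued.
Attach case dative -d → gutbuedd.
Attach number dual -b → gutbueddb.
Apply vowel harmony: gutbueddb → gutbuaddb.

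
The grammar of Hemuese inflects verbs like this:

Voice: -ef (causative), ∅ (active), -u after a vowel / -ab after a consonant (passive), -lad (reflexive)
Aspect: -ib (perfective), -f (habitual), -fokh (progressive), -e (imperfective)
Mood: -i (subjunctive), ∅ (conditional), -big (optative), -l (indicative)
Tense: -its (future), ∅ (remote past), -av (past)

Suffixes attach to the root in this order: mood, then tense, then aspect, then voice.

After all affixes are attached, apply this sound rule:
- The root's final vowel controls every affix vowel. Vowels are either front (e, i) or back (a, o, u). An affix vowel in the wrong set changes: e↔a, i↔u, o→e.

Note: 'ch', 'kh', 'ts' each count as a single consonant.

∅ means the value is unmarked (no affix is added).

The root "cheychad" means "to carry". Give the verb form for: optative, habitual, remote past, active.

cheychadbugf

Attach mood optative -big → cheychadbig.
tense = remote past: zero marking, form stays cheychadbig.
Attach aspect habitual -f → cheychadbigf.
voice = active: zero marking, form stays cheychadbigf.
Apply vowel harmony: cheychadbigf → cheychadbugf.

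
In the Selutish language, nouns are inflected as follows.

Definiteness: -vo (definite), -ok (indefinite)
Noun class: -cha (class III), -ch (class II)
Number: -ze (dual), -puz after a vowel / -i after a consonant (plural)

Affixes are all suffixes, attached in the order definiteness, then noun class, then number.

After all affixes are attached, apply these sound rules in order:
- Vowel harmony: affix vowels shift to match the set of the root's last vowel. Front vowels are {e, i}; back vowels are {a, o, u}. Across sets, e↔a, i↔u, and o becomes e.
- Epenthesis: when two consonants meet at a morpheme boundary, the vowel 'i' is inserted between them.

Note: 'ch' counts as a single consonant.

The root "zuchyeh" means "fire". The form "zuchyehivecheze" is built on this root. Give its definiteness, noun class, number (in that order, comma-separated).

definite, class III, dual

Segment: zuchyeh-vo-cha-ze.
definiteness: -vo → definite.
noun class: -cha → class III.
number: -ze → dual.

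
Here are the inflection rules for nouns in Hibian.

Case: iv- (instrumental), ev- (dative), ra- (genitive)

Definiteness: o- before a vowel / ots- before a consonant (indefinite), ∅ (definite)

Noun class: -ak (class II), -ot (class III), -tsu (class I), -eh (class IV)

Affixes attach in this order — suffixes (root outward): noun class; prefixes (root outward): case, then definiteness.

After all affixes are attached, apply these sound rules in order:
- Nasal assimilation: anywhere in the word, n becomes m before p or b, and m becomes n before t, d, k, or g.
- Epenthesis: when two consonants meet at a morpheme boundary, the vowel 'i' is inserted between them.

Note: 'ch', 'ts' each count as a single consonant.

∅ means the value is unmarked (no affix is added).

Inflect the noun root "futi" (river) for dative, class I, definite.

evifutitsu

Attach case dative ev- → evfuti.
Attach noun class class I -tsu → evfutitsu.
definiteness = definite: zero marking, form stays evfutitsu.
Nasal assimilation: no change.
Apply epenthesis: evfutitsu → evifutitsu.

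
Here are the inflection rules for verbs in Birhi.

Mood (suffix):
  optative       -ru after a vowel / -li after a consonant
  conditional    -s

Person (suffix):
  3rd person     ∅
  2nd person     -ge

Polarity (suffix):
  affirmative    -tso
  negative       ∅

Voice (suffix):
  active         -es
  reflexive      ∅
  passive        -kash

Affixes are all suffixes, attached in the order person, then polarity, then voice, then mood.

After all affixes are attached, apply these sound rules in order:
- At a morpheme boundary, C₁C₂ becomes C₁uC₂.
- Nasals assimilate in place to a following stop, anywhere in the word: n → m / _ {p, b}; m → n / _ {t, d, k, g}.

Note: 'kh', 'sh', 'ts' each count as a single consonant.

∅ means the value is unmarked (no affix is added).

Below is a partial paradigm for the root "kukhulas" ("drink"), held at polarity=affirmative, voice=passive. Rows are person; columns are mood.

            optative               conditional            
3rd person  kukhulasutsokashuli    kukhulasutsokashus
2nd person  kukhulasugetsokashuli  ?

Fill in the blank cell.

kukhulasugetsokashus

Attach person 2nd person -ge → kukhulasge.
Attach polarity affirmative -tso → kukhulasgetso.
Attach voice passive -kash → kukhulasgetsokash.
Attach mood conditional -s → kukhulasgetsokashs.
Apply epenthesis: kukhulasgetsokashs → kukhulasugetsokashus.
Nasal assimilation: no change.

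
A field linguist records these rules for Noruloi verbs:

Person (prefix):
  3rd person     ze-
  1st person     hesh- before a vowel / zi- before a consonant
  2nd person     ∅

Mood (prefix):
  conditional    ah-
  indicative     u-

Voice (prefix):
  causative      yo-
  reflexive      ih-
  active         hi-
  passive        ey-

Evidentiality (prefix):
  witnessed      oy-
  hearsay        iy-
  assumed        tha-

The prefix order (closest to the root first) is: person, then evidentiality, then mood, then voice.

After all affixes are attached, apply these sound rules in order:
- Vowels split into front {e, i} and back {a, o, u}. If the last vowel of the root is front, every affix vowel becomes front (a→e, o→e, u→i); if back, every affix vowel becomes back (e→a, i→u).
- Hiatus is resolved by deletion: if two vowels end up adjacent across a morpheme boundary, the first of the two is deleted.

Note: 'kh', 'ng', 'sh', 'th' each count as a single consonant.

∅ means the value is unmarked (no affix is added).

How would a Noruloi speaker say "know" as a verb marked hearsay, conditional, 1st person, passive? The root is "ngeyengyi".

Attach person 1st person zi- (before consonant 'ng') → zingeyengyi.
Attach evidentiality hearsay iy- → iyzingeyengyi.
Attach mood conditional ah- → ahiyzingeyengyi.
Attach voice passive ey- → eyahiyzingeyengyi.
Apply vowel harmony: eyahiyzingeyengyi → eyehiyzingeyengyi.
Vowel deletion: no change.

eyehiyzingeyengyi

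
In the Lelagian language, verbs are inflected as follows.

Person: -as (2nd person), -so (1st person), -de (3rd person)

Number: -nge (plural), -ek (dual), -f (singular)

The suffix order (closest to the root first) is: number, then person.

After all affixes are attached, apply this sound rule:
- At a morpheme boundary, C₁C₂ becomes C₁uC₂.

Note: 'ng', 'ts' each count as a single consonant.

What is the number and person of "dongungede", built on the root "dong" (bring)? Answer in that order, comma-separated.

plural, 3rd person

Segment: dong-nge-de.
number: -nge → plural.
person: -de → 3rd person.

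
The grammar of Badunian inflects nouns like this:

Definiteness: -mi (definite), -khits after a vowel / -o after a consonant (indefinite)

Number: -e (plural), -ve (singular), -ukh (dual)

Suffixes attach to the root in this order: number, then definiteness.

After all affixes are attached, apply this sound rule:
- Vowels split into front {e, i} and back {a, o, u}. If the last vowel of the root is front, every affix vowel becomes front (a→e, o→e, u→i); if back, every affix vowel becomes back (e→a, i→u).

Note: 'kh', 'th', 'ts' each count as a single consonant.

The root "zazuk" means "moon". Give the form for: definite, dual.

zazukukhmu

Attach number dual -ukh → zazukukh.
Attach definiteness definite -mi → zazukukhmi.
Apply vowel harmony: zazukukhmi → zazukukhmu.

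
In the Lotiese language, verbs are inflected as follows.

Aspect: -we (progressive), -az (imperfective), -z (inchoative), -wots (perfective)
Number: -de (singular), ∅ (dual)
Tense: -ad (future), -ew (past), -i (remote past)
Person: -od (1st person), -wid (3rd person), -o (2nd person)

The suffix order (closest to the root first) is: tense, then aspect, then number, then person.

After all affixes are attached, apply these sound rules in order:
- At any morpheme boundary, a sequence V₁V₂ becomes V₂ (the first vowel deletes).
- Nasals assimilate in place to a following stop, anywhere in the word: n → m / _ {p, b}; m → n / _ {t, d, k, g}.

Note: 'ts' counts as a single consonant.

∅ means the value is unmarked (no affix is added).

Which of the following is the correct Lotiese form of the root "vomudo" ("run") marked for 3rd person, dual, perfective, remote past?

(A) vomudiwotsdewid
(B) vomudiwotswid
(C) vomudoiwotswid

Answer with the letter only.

B

Attach tense remote past -i → vomudoi.
Attach aspect perfective -wots → vomudoiwots.
number = dual: zero marking, form stays vomudoiwots.
Attach person 3rd person -wid → vomudoiwotswid.
Apply vowel deletion: vomudoiwotswid → vomudiwotswid.
Nasal assimilation: no change.
So the correct form is vomudiwotswid, option (B).
(C) vomudoiwotswid is wrong: it fails to apply the sound rule(s).
(A) vomudiwotsdewid is wrong: it uses singular instead of dual for number.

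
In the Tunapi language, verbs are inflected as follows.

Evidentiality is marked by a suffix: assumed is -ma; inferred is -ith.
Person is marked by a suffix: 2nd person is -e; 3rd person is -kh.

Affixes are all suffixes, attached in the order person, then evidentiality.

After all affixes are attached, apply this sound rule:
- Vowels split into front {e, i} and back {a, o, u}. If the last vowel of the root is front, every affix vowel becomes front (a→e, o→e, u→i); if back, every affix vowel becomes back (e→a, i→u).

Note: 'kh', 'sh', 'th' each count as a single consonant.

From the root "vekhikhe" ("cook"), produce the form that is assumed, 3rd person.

vekhikhekhme

Attach person 3rd person -kh → vekhikhekh.
Attach evidentiality assumed -ma → vekhikhekhma.
Apply vowel harmony: vekhikhekhma → vekhikhekhme.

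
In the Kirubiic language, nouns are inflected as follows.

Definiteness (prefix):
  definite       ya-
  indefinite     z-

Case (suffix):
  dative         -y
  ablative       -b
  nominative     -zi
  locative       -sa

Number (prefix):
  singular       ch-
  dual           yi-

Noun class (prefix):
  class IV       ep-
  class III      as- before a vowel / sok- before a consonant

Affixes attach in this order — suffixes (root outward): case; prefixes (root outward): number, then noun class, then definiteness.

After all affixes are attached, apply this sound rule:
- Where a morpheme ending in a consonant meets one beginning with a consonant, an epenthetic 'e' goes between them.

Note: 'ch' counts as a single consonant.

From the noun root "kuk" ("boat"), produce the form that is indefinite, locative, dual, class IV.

Attach case locative -sa → kuksa.
Attach number dual yi- → yikuksa.
Attach noun class class IV ep- → epyikuksa.
Attach definiteness indefinite z- → zepyikuksa.
Apply epenthesis: zepyikuksa → zepeyikukesa.

zepeyikukesa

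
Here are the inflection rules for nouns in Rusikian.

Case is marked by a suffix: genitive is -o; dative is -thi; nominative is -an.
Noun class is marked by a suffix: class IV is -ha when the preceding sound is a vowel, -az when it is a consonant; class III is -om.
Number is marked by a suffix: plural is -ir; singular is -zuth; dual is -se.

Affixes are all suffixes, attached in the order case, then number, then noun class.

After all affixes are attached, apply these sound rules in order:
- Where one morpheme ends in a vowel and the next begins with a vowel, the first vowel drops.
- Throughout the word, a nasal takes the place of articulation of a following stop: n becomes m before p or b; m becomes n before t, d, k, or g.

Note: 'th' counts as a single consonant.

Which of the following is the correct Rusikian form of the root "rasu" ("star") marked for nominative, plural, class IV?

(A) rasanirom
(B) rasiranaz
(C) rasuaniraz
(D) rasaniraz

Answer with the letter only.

Attach case nominative -an → rasuan.
Attach number plural -ir → rasuanir.
Attach noun class class IV -az (after consonant 'r') → rasuaniraz.
Apply vowel deletion: rasuaniraz → rasaniraz.
Nasal assimilation: no change.
So the correct form is rasaniraz, option (D).
(A) rasanirom is wrong: it uses class III instead of class IV for noun class.
(C) rasuaniraz is wrong: it fails to apply the sound rule(s).
(B) rasiranaz is wrong: it has the affixes in the wrong order.

D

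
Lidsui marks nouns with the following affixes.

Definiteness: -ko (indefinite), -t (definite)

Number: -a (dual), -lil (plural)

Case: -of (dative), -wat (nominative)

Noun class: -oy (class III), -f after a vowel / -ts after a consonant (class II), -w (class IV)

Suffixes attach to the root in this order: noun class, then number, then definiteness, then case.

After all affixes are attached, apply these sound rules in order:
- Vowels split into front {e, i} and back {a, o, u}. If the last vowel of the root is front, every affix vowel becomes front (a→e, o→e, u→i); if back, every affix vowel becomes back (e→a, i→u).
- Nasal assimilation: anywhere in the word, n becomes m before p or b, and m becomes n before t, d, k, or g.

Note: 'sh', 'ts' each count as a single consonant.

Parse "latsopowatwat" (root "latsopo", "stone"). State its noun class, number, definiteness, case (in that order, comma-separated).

class IV, dual, definite, nominative

Segment: latsopo-w-a-t-wat.
noun class: -w → class IV.
number: -a → dual.
definiteness: -t → definite.
case: -wat → nominative.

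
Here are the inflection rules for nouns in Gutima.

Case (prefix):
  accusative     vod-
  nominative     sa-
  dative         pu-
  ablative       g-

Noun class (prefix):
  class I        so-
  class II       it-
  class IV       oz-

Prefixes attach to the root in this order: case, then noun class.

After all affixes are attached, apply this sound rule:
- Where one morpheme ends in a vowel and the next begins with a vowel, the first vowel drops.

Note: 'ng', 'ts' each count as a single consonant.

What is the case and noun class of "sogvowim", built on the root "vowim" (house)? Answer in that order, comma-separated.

Segment: so-g-vowim.
case: g- → ablative.
noun class: so- → class I.

ablative, class I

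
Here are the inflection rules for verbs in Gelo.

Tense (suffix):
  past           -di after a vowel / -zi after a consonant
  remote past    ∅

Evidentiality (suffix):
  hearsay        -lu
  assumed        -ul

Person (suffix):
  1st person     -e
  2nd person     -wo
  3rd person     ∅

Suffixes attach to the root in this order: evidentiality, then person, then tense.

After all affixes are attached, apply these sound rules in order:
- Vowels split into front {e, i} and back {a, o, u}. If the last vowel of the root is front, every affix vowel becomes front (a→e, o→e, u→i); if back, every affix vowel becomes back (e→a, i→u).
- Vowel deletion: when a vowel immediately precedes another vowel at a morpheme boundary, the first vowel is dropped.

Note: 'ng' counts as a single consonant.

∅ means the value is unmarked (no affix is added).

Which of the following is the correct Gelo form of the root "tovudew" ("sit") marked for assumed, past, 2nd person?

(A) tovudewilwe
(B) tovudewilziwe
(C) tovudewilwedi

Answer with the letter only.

Attach evidentiality assumed -ul → tovudewul.
Attach person 2nd person -wo → tovudewulwo.
Attach tense past -di (after vowel 'o') → tovudewulwodi.
Apply vowel harmony: tovudewulwodi → tovudewilwedi.
Vowel deletion: no change.
So the correct form is tovudewilwedi, option (C).
(A) tovudewilwe is wrong: it uses remote past instead of past for tense.
(B) tovudewilziwe is wrong: it has the affixes in the wrong order.

C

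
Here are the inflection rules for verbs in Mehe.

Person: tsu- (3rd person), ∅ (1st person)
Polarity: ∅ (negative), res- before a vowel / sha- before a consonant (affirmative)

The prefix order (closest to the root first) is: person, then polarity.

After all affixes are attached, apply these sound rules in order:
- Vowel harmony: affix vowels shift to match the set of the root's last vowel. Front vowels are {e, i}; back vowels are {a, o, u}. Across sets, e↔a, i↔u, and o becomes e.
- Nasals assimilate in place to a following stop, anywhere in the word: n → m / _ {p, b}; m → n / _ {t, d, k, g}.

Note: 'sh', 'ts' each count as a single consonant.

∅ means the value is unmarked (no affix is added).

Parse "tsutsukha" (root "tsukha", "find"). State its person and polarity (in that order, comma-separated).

Segment: tsu-tsukha.
person: tsu- → 3rd person.
polarity: ∅ → negative.

3rd person, negative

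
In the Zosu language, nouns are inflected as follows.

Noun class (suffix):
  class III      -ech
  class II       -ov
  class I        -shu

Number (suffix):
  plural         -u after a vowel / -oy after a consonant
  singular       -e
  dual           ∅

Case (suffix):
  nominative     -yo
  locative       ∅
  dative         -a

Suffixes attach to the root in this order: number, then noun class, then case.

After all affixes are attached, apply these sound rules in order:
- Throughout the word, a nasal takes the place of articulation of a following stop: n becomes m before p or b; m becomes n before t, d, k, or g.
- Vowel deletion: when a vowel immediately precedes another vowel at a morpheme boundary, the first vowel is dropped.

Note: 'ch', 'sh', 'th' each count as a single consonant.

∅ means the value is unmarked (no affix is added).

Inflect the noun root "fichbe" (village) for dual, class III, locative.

number = dual: zero marking, form stays fichbe.
Attach noun class class III -ech → fichbeech.
case = locative: zero marking, form stays fichbeech.
Nasal assimilation: no change.
Apply vowel deletion: fichbeech → fichbech.

fichbech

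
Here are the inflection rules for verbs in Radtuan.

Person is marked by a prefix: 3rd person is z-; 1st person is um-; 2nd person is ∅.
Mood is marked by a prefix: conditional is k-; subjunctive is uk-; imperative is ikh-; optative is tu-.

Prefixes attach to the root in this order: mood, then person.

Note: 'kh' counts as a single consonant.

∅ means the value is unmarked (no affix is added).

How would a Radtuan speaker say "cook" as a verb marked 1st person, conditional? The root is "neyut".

umkneyut

Attach mood conditional k- → kneyut.
Attach person 1st person um- → umkneyut.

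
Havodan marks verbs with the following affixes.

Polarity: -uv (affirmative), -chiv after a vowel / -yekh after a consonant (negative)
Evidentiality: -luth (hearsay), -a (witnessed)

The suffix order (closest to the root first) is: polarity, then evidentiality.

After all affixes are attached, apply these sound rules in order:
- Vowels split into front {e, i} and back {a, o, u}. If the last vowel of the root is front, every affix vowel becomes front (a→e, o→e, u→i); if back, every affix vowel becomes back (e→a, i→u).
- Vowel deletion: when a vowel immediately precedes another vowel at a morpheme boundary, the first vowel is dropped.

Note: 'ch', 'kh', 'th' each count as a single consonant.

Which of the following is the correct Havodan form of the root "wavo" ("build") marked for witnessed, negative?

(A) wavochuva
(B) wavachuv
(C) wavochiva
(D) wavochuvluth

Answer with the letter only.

A

Attach polarity negative -chiv (after vowel 'o') → wavochiv.
Attach evidentiality witnessed -a → wavochiva.
Apply vowel harmony: wavochiva → wavochuva.
Vowel deletion: no change.
So the correct form is wavochuva, option (A).
(B) wavachuv is wrong: it has the affixes in the wrong order.
(C) wavochiva is wrong: it fails to apply the sound rule(s).
(D) wavochuvluth is wrong: it uses hearsay instead of witnessed for evidentiality.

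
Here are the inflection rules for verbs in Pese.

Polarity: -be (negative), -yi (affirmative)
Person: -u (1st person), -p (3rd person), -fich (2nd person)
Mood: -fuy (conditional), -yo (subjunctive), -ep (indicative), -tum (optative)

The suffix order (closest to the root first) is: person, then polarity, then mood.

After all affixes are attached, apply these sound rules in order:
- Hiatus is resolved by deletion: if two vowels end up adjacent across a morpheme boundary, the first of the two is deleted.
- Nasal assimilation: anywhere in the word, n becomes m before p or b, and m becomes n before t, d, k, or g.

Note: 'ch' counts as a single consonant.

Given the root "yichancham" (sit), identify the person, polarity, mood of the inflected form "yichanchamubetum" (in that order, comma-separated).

Segment: yichancham-u-be-tum.
person: -u → 1st person.
polarity: -be → negative.
mood: -tum → optative.

1st person, negative, optative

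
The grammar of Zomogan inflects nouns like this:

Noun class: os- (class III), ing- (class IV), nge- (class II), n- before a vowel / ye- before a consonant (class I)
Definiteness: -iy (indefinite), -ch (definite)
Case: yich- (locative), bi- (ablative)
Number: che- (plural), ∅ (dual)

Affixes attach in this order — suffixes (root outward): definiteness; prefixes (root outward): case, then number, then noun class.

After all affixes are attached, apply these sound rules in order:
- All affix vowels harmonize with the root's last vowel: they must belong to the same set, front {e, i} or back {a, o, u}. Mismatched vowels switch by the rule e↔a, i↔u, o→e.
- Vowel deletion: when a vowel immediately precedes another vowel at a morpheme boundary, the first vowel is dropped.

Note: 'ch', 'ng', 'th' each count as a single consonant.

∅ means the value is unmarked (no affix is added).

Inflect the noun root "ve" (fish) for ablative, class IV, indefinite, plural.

Attach definiteness indefinite -iy → veiy.
Attach case ablative bi- → biveiy.
Attach number plural che- → chebiveiy.
Attach noun class class IV ing- → ingchebiveiy.
Vowel harmony: no change.
Apply vowel deletion: ingchebiveiy → ingchebiviy.

ingchebiviy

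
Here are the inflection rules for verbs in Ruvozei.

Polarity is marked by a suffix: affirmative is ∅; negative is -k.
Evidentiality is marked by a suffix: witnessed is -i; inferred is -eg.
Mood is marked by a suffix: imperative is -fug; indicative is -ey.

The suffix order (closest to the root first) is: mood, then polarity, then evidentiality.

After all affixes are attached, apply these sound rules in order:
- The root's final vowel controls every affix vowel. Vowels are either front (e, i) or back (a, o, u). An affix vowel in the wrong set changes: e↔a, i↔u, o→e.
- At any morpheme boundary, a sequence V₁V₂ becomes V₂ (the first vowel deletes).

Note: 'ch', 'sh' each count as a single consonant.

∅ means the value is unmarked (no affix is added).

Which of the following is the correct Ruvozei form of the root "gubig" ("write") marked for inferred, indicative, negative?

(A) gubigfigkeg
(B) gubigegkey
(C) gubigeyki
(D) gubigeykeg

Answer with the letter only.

D

Attach mood indicative -ey → gubigey.
Attach polarity negative -k → gubigeyk.
Attach evidentiality inferred -eg → gubigeykeg.
Vowel harmony: no change.
Vowel deletion: no change.
So the correct form is gubigeykeg, option (D).
(C) gubigeyki is wrong: it uses witnessed instead of inferred for evidentiality.
(B) gubigegkey is wrong: it has the affixes in the wrong order.
(A) gubigfigkeg is wrong: it uses imperative instead of indicative for mood.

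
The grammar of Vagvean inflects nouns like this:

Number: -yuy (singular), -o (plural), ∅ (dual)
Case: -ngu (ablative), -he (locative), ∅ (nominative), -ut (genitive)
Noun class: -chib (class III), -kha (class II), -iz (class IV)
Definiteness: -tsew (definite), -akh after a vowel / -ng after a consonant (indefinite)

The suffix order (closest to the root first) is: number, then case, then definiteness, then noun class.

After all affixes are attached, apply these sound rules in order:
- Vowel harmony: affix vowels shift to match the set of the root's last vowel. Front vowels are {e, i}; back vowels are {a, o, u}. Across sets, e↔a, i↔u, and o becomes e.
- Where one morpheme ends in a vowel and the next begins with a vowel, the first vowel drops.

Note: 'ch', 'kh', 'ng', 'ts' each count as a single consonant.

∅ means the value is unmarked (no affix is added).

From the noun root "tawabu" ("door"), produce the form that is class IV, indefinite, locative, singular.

Attach number singular -yuy → tawabuyuy.
Attach case locative -he → tawabuyuyhe.
Attach definiteness indefinite -akh (after vowel 'e') → tawabuyuyheakh.
Attach noun class class IV -iz → tawabuyuyheakhiz.
Apply vowel harmony: tawabuyuyheakhiz → tawabuyuyhaakhuz.
Apply vowel deletion: tawabuyuyhaakhuz → tawabuyuyhakhuz.

tawabuyuyhakhuz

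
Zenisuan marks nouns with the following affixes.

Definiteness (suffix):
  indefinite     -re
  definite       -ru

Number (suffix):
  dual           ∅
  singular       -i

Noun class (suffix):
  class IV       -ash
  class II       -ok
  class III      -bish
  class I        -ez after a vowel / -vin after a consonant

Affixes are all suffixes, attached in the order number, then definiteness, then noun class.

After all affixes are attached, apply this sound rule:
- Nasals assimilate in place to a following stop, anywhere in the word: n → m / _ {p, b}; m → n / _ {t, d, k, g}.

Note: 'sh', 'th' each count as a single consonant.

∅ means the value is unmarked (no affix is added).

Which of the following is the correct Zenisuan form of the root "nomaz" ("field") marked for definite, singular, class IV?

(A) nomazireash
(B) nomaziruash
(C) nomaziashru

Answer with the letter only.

B

Attach number singular -i → nomazi.
Attach definiteness definite -ru → nomaziru.
Attach noun class class IV -ash → nomaziruash.
Nasal assimilation: no change.
So the correct form is nomaziruash, option (B).
(C) nomaziashru is wrong: it has the affixes in the wrong order.
(A) nomazireash is wrong: it uses indefinite instead of definite for definiteness.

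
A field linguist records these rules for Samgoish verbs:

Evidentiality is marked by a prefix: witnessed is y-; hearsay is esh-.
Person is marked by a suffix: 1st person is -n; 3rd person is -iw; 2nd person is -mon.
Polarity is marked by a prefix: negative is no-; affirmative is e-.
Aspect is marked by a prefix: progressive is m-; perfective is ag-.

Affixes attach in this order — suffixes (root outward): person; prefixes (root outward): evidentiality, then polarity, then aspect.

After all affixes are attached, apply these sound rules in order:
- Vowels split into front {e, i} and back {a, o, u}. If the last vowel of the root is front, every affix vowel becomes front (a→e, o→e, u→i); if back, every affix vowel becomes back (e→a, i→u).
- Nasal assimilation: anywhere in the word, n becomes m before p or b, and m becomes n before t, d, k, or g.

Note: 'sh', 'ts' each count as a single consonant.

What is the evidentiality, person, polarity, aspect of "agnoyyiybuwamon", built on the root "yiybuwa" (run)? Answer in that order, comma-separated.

witnessed, 2nd person, negative, perfective

Segment: ag-no-y-yiybuwa-mon.
evidentiality: y- → witnessed.
person: -mon → 2nd person.
polarity: no- → negative.
aspect: ag- → perfective.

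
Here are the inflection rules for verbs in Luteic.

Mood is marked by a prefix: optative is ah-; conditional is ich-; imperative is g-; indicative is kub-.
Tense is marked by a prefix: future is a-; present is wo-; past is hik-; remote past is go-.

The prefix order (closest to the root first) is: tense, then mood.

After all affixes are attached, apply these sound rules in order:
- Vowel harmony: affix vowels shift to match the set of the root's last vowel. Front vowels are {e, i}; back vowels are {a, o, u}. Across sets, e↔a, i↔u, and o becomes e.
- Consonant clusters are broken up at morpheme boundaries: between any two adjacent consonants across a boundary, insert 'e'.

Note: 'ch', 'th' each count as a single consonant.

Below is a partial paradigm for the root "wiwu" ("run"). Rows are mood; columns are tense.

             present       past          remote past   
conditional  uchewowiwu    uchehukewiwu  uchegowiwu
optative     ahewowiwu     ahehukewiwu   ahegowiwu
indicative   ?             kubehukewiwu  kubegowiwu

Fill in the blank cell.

kubewowiwu

Attach tense present wo- → wowiwu.
Attach mood indicative kub- → kubwowiwu.
Vowel harmony: no change.
Apply epenthesis: kubwowiwu → kubewowiwu.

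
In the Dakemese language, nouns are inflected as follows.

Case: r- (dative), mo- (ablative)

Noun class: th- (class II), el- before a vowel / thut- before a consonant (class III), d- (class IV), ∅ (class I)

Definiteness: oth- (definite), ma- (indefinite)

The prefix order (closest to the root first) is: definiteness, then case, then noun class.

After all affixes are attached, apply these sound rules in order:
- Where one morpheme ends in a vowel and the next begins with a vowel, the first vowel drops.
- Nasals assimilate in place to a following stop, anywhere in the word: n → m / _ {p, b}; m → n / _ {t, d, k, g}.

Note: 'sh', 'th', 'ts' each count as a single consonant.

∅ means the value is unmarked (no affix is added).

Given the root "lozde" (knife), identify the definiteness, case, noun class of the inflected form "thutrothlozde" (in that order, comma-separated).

Segment: thut-r-oth-lozde.
definiteness: oth- → definite.
case: r- → dative.
noun class: el/thut- → class III.

definite, dative, class III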